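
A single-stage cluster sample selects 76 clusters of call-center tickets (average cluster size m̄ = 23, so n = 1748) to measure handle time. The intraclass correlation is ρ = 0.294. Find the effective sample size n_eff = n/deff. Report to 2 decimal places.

deff = 1 + (23 − 1)·0.294 = 1 + 6.468 = 7.468.
n_eff = 1748 / 7.468 = 234.07.

234.07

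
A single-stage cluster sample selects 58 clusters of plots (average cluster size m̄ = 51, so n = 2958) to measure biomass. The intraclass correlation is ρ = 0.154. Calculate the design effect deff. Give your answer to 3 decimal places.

8.700

deff = 1 + (51 − 1)·0.154 = 1 + 7.7 = 8.7.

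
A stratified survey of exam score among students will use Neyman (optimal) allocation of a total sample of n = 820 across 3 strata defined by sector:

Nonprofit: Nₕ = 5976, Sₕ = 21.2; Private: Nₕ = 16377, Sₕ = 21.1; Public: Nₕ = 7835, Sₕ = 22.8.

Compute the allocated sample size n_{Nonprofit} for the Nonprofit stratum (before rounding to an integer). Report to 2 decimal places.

Neyman allocation: nₕ = n·NₕSₕ / Σⱼ NⱼSⱼ.
Σ NⱼSⱼ = 5976·21.2 + 16377·21.1 + 7835·22.8 = 650883.9.
n_{Nonprofit} = 820·5976·21.2 / 650883.9 = 159.61.

159.61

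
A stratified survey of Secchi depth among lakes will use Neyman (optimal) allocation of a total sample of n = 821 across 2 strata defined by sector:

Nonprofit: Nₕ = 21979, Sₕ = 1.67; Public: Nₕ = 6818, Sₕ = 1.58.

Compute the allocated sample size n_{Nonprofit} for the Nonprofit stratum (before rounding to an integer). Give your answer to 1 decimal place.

Neyman allocation: nₕ = n·NₕSₕ / Σⱼ NⱼSⱼ.
Σ NⱼSⱼ = 21979·1.67 + 6818·1.58 = 47477.37.
n_{Nonprofit} = 821·21979·1.67 / 47477.37 = 634.7.

634.7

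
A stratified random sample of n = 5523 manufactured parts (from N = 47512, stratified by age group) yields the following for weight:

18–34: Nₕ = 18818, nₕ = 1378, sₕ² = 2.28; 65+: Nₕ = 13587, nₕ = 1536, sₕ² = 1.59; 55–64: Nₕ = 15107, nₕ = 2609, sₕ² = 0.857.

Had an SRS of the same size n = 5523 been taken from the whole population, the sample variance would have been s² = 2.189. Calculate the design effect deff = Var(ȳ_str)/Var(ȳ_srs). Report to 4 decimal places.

0.9795

Var(ȳ_str) = Σ Wₕ²(1−fₕ)sₕ²/nₕ with Wₕ = Nₕ/47512:
  18–34: (18818/47512)²·(1−1378/18818)·2.28/1378 = 2.4054645 × 10^-4
  65+: (13587/47512)²·(1−1536/13587)·1.59/1536 = 7.5083748 × 10^-5
  55–64: (15107/47512)²·(1−2609/15107)·0.857/2609 = 2.7473809 × 10^-5
  → Var(ȳ_str) = 3.4310401 × 10^-4.
Var(ȳ_srs) = (1 − 5523/47512)·2.189/5523 = 3.5027 × 10^-4.
deff = (3.4310401 × 10^-4) / (3.5027 × 10^-4) = 0.9795.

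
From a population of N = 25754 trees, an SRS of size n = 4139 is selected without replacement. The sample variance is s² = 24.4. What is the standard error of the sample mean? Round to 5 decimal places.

Under SRS without replacement, Var(ȳ) = (1 − f)·s²/n with f = n/N = 4139/25754 = 0.16071290.
Var(ȳ) = (1 − 0.16071290)·24.4/4139 = 0.83928710·0.0058951438 = 0.0049477181.
SE(ȳ) = √(0.0049477181) = 0.07034.

0.07034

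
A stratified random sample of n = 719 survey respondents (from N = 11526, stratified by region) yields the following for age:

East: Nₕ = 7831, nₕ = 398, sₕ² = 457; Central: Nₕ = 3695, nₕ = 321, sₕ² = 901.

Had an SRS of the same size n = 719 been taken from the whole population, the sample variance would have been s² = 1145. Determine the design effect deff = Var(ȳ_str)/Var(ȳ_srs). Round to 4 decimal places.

0.5133

Var(ȳ_str) = Σ Wₕ²(1−fₕ)sₕ²/nₕ with Wₕ = Nₕ/11526:
  East: (7831/11526)²·(1−398/7831)·457/398 = 0.5031034
  Central: (3695/11526)²·(1−321/3695)·901/321 = 0.26340381
  → Var(ȳ_str) = 0.76650721.
Var(ȳ_srs) = (1 − 719/11526)·1145/719 = 1.4931489.
deff = 0.76650721 / 1.4931489 = 0.5133.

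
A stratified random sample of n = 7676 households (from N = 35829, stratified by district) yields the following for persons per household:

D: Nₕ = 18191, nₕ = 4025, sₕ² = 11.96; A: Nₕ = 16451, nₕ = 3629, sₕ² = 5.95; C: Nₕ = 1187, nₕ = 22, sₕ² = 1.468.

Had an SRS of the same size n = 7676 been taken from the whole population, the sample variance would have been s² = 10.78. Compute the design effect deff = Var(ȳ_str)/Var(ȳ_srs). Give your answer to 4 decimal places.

Var(ȳ_str) = Σ Wₕ²(1−fₕ)sₕ²/nₕ with Wₕ = Nₕ/35829:
  D: (18191/35829)²·(1−4025/18191)·11.96/4025 = 5.9648528 × 10^-4
  A: (16451/35829)²·(1−3629/16451)·5.95/3629 = 2.6940689 × 10^-4
  C: (1187/35829)²·(1−22/1187)·1.468/22 = 7.1880426 × 10^-5
  → Var(ȳ_str) = 9.377726 × 10^-4.
Var(ȳ_srs) = (1 − 7676/35829)·10.78/7676 = 0.0011035037.
deff = (9.377726 × 10^-4) / 0.0011035037 = 0.8498.

0.8498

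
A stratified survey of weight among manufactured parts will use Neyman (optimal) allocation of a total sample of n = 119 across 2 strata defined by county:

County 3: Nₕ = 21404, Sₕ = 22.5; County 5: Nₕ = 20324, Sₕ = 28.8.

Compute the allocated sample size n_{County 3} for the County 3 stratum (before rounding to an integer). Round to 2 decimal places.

Neyman allocation: nₕ = n·NₕSₕ / Σⱼ NⱼSⱼ.
Σ NⱼSⱼ = 21404·22.5 + 20324·28.8 = 1.0669212 × 10^6.
n_{County 3} = 119·21404·22.5 / (1.0669212 × 10^6) = 53.71.

53.71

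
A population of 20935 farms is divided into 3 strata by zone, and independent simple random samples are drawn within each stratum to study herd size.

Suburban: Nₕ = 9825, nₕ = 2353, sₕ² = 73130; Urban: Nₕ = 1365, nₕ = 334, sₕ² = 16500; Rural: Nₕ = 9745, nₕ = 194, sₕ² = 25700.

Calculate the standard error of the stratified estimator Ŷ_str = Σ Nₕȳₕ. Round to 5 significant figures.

121170

Var(Ŷ_str) = Σₕ Nₕ²(1 − fₕ)sₕ²/nₕ.
Suburban: 9825²·(1 − 2353/9825)·73130/2353 = 2.2816187 × 10^9.
Urban: 1365²·(1 − 334/1365)·16500/334 = 6.9523046 × 10^7.
Rural: 9745²·(1 − 194/9745)·25700/194 = 1.2329972 × 10^10.
Sum = 1.4681114 × 10^10.
SE = √(1.4681114 × 10^10) = 121170.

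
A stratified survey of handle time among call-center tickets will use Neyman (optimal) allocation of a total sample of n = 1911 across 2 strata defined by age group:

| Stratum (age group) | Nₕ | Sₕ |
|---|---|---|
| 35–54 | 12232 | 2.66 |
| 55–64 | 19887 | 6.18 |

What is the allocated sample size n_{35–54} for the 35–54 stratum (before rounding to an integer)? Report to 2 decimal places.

400.02

Neyman allocation: nₕ = n·NₕSₕ / Σⱼ NⱼSⱼ.
Σ NⱼSⱼ = 12232·2.66 + 19887·6.18 = 155438.78.
n_{35–54} = 1911·12232·2.66 / 155438.78 = 400.02.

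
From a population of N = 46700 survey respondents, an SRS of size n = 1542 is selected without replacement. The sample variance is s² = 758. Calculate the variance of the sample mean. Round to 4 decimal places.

Under SRS without replacement, Var(ȳ) = (1 − f)·s²/n with f = n/N = 1542/46700 = 0.03301927.
Var(ȳ) = (1 − 0.03301927)·758/1542 = 0.96698073·0.49156939 = 0.47533813.

0.4753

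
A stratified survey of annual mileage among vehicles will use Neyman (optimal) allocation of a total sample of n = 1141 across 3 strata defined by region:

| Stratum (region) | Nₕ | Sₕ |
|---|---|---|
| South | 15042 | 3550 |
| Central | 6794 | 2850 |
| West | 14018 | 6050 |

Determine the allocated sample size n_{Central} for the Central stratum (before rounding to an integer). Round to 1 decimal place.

Neyman allocation: nₕ = n·NₕSₕ / Σⱼ NⱼSⱼ.
Σ NⱼSⱼ = 15042·3550 + 6794·2850 + 14018·6050 = 1.575709 × 10^8.
n_{Central} = 1141·6794·2850 / (1.575709 × 10^8) = 140.2.

140.2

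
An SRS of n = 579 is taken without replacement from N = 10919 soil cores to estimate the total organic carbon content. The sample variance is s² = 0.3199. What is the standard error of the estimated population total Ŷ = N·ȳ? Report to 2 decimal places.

249.76

Var(Ŷ) = N²·Var(ȳ) = N²·(1 − n/N)·s²/n.
f = 579/10919 = 0.05302683; Var(ȳ) = 0.94697317·0.3199/579 = 5.2320676 × 10^-4.
Var(Ŷ) = 10919² · (5.2320676 × 10^-4) = 62379.096.
SE(Ŷ) = √(62379.096) = 249.76.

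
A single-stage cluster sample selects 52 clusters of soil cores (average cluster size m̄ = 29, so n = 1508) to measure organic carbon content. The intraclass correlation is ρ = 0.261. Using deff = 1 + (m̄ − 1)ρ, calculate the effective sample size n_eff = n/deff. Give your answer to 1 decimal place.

181.5

deff = 1 + (29 − 1)·0.261 = 1 + 7.308 = 8.308.
n_eff = 1508 / 8.308 = 181.5.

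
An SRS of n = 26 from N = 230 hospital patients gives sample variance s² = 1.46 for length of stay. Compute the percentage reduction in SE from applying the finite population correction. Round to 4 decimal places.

f = n/N = 26/230 = 0.11304348.
SE_no-fpc = √(s²/n) = 0.23696803; SE_fpc = √((1−f)s²/n) = 0.22317262.
Ratio = √(1−f) = 0.94178369. Reduction = 100·(1 − 0.94178369) = 5.8216%.

5.8216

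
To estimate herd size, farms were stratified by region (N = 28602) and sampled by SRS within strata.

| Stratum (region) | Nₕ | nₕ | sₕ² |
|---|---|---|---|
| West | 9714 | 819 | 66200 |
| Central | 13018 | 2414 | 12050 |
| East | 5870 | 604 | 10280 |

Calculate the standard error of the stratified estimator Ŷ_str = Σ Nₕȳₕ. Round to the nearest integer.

Var(Ŷ_str) = Σₕ Nₕ²(1 − fₕ)sₕ²/nₕ.
West: 9714²·(1 − 819/9714)·66200/819 = 6.9842237 × 10^9.
Central: 13018²·(1 − 2414/13018)·12050/2414 = 6.8907067 × 10^8.
East: 5870²·(1 − 604/5870)·10280/604 = 5.2610827 × 10^8.
Sum = 8.1994026 × 10^9.
SE = √(8.1994026 × 10^9) = 90551.

90551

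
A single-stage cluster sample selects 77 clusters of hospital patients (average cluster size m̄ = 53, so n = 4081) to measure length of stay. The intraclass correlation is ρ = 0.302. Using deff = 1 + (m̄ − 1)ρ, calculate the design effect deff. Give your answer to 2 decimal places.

16.70

deff = 1 + (53 − 1)·0.302 = 1 + 15.704 = 16.704.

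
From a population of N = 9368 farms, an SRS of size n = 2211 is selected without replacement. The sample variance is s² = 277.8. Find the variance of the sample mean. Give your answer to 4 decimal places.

0.0960

Under SRS without replacement, Var(ȳ) = (1 − f)·s²/n with f = n/N = 2211/9368 = 0.23601623.
Var(ȳ) = (1 − 0.23601623)·277.8/2211 = 0.76398377·0.1256445 = 0.095990363.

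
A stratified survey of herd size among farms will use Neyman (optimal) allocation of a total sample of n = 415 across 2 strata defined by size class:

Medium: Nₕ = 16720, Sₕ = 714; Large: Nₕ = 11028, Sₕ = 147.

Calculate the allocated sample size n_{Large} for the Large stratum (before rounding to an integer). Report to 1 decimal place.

Neyman allocation: nₕ = n·NₕSₕ / Σⱼ NⱼSⱼ.
Σ NⱼSⱼ = 16720·714 + 11028·147 = 1.3559196 × 10^7.
n_{Large} = 415·11028·147 / (1.3559196 × 10^7) = 49.6.

49.6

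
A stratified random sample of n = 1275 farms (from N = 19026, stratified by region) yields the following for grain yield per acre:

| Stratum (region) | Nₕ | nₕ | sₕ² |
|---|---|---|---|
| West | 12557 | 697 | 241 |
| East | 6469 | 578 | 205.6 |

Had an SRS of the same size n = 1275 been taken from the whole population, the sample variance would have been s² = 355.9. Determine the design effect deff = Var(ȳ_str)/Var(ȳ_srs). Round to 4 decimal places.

Var(ȳ_str) = Σ Wₕ²(1−fₕ)sₕ²/nₕ with Wₕ = Nₕ/19026:
  West: (12557/19026)²·(1−697/12557)·241/697 = 0.14225249
  East: (6469/19026)²·(1−578/6469)·205.6/578 = 0.037447813
  → Var(ȳ_str) = 0.1797003.
Var(ȳ_srs) = (1 − 1275/19026)·355.9/1275 = 0.26043127.
deff = 0.1797003 / 0.26043127 = 0.6900.

0.6900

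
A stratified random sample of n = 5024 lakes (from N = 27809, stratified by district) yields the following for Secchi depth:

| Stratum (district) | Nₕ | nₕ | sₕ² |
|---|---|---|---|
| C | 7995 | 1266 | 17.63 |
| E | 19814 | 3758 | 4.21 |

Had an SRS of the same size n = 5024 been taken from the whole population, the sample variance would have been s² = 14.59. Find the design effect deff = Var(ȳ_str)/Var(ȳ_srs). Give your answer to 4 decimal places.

0.6008

Var(ȳ_str) = Σ Wₕ²(1−fₕ)sₕ²/nₕ with Wₕ = Nₕ/27809:
  C: (7995/27809)²·(1−1266/7995)·17.63/1266 = 9.6876147 × 10^-4
  E: (19814/27809)²·(1−3758/19814)·4.21/3758 = 4.6085478 × 10^-4
  → Var(ȳ_str) = 0.0014296163.
Var(ȳ_srs) = (1 − 5024/27809)·14.59/5024 = 0.0023794102.
deff = 0.0014296163 / 0.0023794102 = 0.6008.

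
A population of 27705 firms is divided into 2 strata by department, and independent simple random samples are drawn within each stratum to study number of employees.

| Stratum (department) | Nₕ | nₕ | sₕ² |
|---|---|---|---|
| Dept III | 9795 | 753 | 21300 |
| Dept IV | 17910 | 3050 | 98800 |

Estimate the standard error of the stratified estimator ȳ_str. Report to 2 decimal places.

Var(ȳ_str) = Σₕ Wₕ²(1 − fₕ)sₕ²/nₕ with Wₕ = Nₕ/N, N = 27705.
Dept III: Wₕ = 0.35354629; term = 0.35354629²·(1 − 0.07687596)·21300/753 = 3.2639031.
Dept IV: Wₕ = 0.64645371; term = 0.64645371²·(1 − 0.17029592)·98800/3050 = 11.231951.
Sum = 14.495854.
SE = √(14.495854) = 3.81.

3.81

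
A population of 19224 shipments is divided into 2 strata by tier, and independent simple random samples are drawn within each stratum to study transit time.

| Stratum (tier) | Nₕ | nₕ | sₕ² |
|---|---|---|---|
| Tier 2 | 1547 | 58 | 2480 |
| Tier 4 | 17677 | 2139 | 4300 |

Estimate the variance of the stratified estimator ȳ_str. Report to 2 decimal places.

1.76

Var(ȳ_str) = Σₕ Wₕ²(1 − fₕ)sₕ²/nₕ with Wₕ = Nₕ/N, N = 19224.
Tier 2: Wₕ = 0.08047233; term = 0.08047233²·(1 − 0.03749192)·2480/58 = 0.26651471.
Tier 4: Wₕ = 0.91952767; term = 0.91952767²·(1 − 0.12100470)·4300/2139 = 1.4940799.
Sum = 1.7605946.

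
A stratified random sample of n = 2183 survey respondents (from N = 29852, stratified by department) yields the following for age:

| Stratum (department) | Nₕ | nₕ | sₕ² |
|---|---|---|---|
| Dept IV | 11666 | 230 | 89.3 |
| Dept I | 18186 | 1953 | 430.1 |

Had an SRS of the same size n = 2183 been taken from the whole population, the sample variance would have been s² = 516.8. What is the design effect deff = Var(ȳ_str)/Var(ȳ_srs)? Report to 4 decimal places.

Var(ȳ_str) = Σ Wₕ²(1−fₕ)sₕ²/nₕ with Wₕ = Nₕ/29852:
  Dept IV: (11666/29852)²·(1−230/11666)·89.3/230 = 0.058126326
  Dept I: (18186/29852)²·(1−1953/18186)·430.1/1953 = 0.072955209
  → Var(ȳ_str) = 0.13108154.
Var(ȳ_srs) = (1 − 2183/29852)·516.8/2183 = 0.21942636.
deff = 0.13108154 / 0.21942636 = 0.5974.

0.5974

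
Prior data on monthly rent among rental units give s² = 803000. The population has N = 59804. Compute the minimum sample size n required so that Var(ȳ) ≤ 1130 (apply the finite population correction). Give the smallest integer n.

703

Without fpc, n₀ = s²/D = 803000/1130 = 710.6195.
With fpc, (1 − n/N)·s²/n ≤ D requires n ≥ n₀/(1 + n₀/N) = 710.6195/(1 + 710.6195/59804) = 702.2747.
Rounding up, n = 703.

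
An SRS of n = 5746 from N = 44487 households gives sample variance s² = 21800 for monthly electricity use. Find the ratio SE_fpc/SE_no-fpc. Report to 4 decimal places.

f = n/N = 5746/44487 = 0.12916133.
SE_no-fpc = √(s²/n) = 1.9478048; SE_fpc = √((1−f)s²/n) = 1.8176669.
Ratio = √(1−f) = 0.93318737.

0.9332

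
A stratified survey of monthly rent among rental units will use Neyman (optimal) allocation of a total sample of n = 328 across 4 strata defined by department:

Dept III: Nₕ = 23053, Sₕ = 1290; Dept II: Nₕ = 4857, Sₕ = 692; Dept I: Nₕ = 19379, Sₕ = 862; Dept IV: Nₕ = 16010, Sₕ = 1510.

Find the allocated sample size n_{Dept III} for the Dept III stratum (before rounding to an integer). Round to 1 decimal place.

Neyman allocation: nₕ = n·NₕSₕ / Σⱼ NⱼSⱼ.
Σ NⱼSⱼ = 23053·1290 + 4857·692 + 19379·862 + 16010·1510 = 7.3979212 × 10^7.
n_{Dept III} = 328·23053·1290 / (7.3979212 × 10^7) = 131.9.

131.9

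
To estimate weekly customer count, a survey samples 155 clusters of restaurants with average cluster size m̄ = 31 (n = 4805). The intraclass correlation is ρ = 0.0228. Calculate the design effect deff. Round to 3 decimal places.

deff = 1 + (31 − 1)·0.0228 = 1 + 0.684 = 1.684.

1.684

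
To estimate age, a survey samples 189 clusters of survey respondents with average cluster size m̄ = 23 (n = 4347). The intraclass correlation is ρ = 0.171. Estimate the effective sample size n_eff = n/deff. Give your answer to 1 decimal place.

deff = 1 + (23 − 1)·0.171 = 1 + 3.762 = 4.762.
n_eff = 4347 / 4.762 = 912.9.

912.9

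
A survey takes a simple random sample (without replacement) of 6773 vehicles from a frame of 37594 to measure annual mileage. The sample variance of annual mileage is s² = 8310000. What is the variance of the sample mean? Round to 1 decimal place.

Under SRS without replacement, Var(ȳ) = (1 − f)·s²/n with f = n/N = 6773/37594 = 0.18016173.
Var(ȳ) = (1 − 0.18016173)·8310000/6773 = 0.81983827·1226.9305 = 1005.8845.

1005.9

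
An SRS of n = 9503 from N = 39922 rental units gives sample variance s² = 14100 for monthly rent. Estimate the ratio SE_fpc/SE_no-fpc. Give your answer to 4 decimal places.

0.8729

f = n/N = 9503/39922 = 0.23803918.
SE_no-fpc = √(s²/n) = 1.2180895; SE_fpc = √((1−f)s²/n) = 1.0632748.
Ratio = √(1−f) = 0.87290367.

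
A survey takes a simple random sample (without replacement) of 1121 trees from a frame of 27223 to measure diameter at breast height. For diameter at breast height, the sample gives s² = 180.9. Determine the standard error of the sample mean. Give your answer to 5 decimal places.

Under SRS without replacement, Var(ȳ) = (1 − f)·s²/n with f = n/N = 1121/27223 = 0.04117842.
Var(ȳ) = (1 − 0.04117842)·180.9/1121 = 0.95882158·0.16137377 = 0.15472866.
SE(ȳ) = √(0.15472866) = 0.39336.

0.39336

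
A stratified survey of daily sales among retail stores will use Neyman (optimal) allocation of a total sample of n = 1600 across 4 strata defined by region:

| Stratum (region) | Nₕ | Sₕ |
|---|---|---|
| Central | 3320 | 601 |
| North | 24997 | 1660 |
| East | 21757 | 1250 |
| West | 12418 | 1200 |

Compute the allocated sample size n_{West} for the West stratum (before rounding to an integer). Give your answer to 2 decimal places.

Neyman allocation: nₕ = n·NₕSₕ / Σⱼ NⱼSⱼ.
Σ NⱼSⱼ = 3320·601 + 24997·1660 + 21757·1250 + 12418·1200 = 8.558819 × 10^7.
n_{West} = 1600·12418·1200 / (8.558819 × 10^7) = 278.57.

278.57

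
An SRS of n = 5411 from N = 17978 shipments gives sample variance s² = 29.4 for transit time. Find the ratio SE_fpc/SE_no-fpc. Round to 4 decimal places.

f = n/N = 5411/17978 = 0.30097897.
SE_no-fpc = √(s²/n) = 0.07371144; SE_fpc = √((1−f)s²/n) = 0.061628276.
Ratio = √(1−f) = 0.83607477.

0.8361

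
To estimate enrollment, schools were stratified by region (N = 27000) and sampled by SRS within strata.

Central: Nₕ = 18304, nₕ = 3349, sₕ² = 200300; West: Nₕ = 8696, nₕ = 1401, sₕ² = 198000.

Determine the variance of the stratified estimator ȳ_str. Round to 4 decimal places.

34.7563

Var(ȳ_str) = Σₕ Wₕ²(1 − fₕ)sₕ²/nₕ with Wₕ = Nₕ/N, N = 27000.
Central: Wₕ = 0.67792593; term = 0.67792593²·(1 − 0.18296547)·200300/3349 = 22.45798.
West: Wₕ = 0.32207407; term = 0.32207407²·(1 − 0.16110856)·198000/1401 = 12.298279.
Sum = 34.756259.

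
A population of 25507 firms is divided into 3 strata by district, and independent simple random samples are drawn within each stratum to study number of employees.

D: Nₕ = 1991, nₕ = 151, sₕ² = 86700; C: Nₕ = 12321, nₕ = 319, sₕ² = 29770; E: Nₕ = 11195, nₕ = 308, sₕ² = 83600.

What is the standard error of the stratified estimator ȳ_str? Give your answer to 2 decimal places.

8.68

Var(ȳ_str) = Σₕ Wₕ²(1 − fₕ)sₕ²/nₕ with Wₕ = Nₕ/N, N = 25507.
D: Wₕ = 0.07805700; term = 0.07805700²·(1 − 0.07584129)·86700/151 = 3.2330504.
C: Wₕ = 0.48304387; term = 0.48304387²·(1 − 0.02589076)·29770/319 = 21.211382.
E: Wₕ = 0.43889913; term = 0.43889913²·(1 − 0.02751228)·83600/308 = 50.847443.
Sum = 75.291875.
SE = √(75.291875) = 8.68.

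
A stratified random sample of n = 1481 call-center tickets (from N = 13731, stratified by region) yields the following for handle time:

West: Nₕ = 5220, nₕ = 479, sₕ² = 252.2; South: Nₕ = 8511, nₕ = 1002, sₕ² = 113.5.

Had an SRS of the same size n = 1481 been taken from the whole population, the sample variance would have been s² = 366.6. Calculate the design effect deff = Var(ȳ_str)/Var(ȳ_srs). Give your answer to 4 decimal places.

0.4868

Var(ȳ_str) = Σ Wₕ²(1−fₕ)sₕ²/nₕ with Wₕ = Nₕ/13731:
  West: (5220/13731)²·(1−479/5220)·252.2/479 = 0.069110764
  South: (8511/13731)²·(1−1002/8511)·113.5/1002 = 0.038396046
  → Var(ȳ_str) = 0.10750681.
Var(ȳ_srs) = (1 − 1481/13731)·366.6/1481 = 0.22083674.
deff = 0.10750681 / 0.22083674 = 0.4868.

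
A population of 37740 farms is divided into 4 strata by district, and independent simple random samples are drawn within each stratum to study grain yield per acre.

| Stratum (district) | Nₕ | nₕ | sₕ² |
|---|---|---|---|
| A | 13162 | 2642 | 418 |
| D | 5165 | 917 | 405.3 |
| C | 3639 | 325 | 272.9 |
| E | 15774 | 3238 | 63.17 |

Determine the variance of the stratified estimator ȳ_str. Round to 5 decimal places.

0.03201

Var(ȳ_str) = Σₕ Wₕ²(1 − fₕ)sₕ²/nₕ with Wₕ = Nₕ/N, N = 37740.
A: Wₕ = 0.34875464; term = 0.34875464²·(1 − 0.20072937)·418/2642 = 0.015380743.
D: Wₕ = 0.13685745; term = 0.13685745²·(1 − 0.17754114)·405.3/917 = 0.0068086077.
C: Wₕ = 0.09642289; term = 0.09642289²·(1 − 0.08931025)·272.9/325 = 0.0071096945.
E: Wₕ = 0.41796502; term = 0.41796502²·(1 − 0.20527450)·63.17/3238 = 0.0027085139.
Sum = 0.032007559.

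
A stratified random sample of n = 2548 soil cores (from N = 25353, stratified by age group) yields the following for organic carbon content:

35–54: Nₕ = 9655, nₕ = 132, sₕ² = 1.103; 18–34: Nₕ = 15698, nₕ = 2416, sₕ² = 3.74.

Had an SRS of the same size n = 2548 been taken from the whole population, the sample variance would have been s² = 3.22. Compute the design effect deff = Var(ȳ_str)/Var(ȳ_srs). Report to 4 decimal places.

Var(ȳ_str) = Σ Wₕ²(1−fₕ)sₕ²/nₕ with Wₕ = Nₕ/25353:
  35–54: (9655/25353)²·(1−132/9655)·1.103/132 = 0.001195278
  18–34: (15698/25353)²·(1−2416/15698)·3.74/2416 = 5.0213878 × 10^-4
  → Var(ȳ_str) = 0.0016974168.
Var(ȳ_srs) = (1 − 2548/25353)·3.22/2548 = 0.0011367296.
deff = 0.0016974168 / 0.0011367296 = 1.4932.

1.4932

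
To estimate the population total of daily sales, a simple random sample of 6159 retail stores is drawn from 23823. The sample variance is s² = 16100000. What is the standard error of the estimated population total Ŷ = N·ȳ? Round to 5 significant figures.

Var(Ŷ) = N²·Var(ȳ) = N²·(1 − n/N)·s²/n.
f = 6159/23823 = 0.25853167; Var(ȳ) = 0.74146833·16100000/6159 = 1938.2432.
Var(Ŷ) = 23823² · 1938.2432 = 1.1000215 × 10^12.
SE(Ŷ) = √(1.1000215 × 10^12) = 1.0488 × 10^6.

1.0488 × 10^6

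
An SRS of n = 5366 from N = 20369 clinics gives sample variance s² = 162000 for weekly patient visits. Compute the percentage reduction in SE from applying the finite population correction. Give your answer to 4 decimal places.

14.1769

f = n/N = 5366/20369 = 0.26343954.
SE_no-fpc = √(s²/n) = 5.4945505; SE_fpc = √((1−f)s²/n) = 4.7155936.
Ratio = √(1−f) = 0.85823101. Reduction = 100·(1 − 0.85823101) = 14.1769%.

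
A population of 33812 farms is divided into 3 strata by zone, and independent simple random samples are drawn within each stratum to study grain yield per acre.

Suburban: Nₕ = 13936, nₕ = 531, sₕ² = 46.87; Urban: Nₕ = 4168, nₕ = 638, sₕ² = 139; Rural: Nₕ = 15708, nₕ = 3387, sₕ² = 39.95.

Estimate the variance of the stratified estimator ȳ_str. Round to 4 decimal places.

0.0192

Var(ȳ_str) = Σₕ Wₕ²(1 − fₕ)sₕ²/nₕ with Wₕ = Nₕ/N, N = 33812.
Suburban: Wₕ = 0.41216136; term = 0.41216136²·(1 − 0.03810276)·46.87/531 = 0.014423268.
Urban: Wₕ = 0.12326985; term = 0.12326985²·(1 − 0.15307102)·139/638 = 0.0028038503.
Rural: Wₕ = 0.46456879; term = 0.46456879²·(1 − 0.21562261)·39.95/3387 = 0.0019967639.
Sum = 0.019223882.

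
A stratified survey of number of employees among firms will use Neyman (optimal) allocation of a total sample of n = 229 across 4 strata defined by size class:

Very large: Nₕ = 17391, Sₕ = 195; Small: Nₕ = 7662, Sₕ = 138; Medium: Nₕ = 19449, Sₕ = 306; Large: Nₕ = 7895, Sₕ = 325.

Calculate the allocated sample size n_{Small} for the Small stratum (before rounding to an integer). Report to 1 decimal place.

18.7

Neyman allocation: nₕ = n·NₕSₕ / Σⱼ NⱼSⱼ.
Σ NⱼSⱼ = 17391·195 + 7662·138 + 19449·306 + 7895·325 = 1.296587 × 10^7.
n_{Small} = 229·7662·138 / (1.296587 × 10^7) = 18.7.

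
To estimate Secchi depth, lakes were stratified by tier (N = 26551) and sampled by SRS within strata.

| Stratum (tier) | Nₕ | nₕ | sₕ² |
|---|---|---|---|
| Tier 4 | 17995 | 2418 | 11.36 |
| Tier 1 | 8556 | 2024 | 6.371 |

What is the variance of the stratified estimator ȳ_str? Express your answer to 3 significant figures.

Var(ȳ_str) = Σₕ Wₕ²(1 − fₕ)sₕ²/nₕ with Wₕ = Nₕ/N, N = 26551.
Tier 4: Wₕ = 0.67775225; term = 0.67775225²·(1 − 0.13437066)·11.36/2418 = 0.001868082.
Tier 1: Wₕ = 0.32224775; term = 0.32224775²·(1 − 0.23655914)·6.371/2024 = 2.4954696 × 10^-4.
Sum = 0.002117629.

0.00212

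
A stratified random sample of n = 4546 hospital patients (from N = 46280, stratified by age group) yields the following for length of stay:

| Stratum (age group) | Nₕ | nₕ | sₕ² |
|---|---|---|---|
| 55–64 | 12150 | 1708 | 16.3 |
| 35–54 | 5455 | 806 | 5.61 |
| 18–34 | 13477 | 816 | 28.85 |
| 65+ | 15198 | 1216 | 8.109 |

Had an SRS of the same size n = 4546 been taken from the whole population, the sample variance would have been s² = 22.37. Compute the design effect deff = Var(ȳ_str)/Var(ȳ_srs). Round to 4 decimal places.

0.9298

Var(ȳ_str) = Σ Wₕ²(1−fₕ)sₕ²/nₕ with Wₕ = Nₕ/46280:
  55–64: (12150/46280)²·(1−1708/12150)·16.3/1708 = 5.6529221 × 10^-4
  35–54: (5455/46280)²·(1−806/5455)·5.61/806 = 8.2412942 × 10^-5
  18–34: (13477/46280)²·(1−816/13477)·28.85/816 = 0.0028166326
  65+: (15198/46280)²·(1−1216/15198)·8.109/1216 = 6.6161107 × 10^-4
  → Var(ȳ_str) = 0.0041259488.
Var(ȳ_srs) = (1 − 4546/46280)·22.37/4546 = 0.0044374474.
deff = 0.0041259488 / 0.0044374474 = 0.9298.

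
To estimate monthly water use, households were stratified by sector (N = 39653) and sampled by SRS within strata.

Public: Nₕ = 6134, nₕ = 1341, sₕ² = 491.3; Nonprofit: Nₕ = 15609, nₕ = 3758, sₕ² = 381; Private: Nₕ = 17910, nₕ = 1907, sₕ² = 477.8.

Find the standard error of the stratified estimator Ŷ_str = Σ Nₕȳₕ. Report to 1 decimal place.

Var(Ŷ_str) = Σₕ Nₕ²(1 − fₕ)sₕ²/nₕ.
Public: 6134²·(1 − 1341/6134)·491.3/1341 = 1.0771326 × 10^7.
Nonprofit: 15609²·(1 − 3758/15609)·381/3758 = 1.8754189 × 10^7.
Private: 17910²·(1 − 1907/17910)·477.8/1907 = 7.1811243 × 10^7.
Sum = 1.0133676 × 10^8.
SE = √(1.0133676 × 10^8) = 10066.6.

10066.6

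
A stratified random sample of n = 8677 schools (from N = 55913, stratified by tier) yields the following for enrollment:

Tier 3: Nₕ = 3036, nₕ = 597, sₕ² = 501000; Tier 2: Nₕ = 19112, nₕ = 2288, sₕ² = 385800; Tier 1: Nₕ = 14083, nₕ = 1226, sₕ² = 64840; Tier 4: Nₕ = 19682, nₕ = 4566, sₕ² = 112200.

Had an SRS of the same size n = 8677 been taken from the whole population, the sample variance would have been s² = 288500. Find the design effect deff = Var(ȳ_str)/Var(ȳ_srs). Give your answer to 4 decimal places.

Var(ȳ_str) = Σ Wₕ²(1−fₕ)sₕ²/nₕ with Wₕ = Nₕ/55913:
  Tier 3: (3036/55913)²·(1−597/3036)·501000/597 = 1.9877024
  Tier 2: (19112/55913)²·(1−2288/19112)·385800/2288 = 17.342672
  Tier 1: (14083/55913)²·(1−1226/14083)·64840/1226 = 3.0631042
  Tier 4: (19682/55913)²·(1−4566/19682)·112200/4566 = 2.3385005
  → Var(ȳ_str) = 24.731979.
Var(ȳ_srs) = (1 − 8677/55913)·288500/8677 = 28.089017.
deff = 24.731979 / 28.089017 = 0.8805.

0.8805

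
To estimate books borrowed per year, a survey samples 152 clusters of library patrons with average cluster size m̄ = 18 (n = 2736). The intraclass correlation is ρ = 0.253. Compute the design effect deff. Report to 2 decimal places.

deff = 1 + (18 − 1)·0.253 = 1 + 4.301 = 5.301.

5.30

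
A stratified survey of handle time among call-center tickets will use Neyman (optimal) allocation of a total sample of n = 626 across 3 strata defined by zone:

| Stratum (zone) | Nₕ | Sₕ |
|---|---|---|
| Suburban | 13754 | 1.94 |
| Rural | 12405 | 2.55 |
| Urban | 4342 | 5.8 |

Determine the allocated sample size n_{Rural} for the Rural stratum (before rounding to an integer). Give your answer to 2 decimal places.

Neyman allocation: nₕ = n·NₕSₕ / Σⱼ NⱼSⱼ.
Σ NⱼSⱼ = 13754·1.94 + 12405·2.55 + 4342·5.8 = 83499.11.
n_{Rural} = 626·12405·2.55 / 83499.11 = 237.15.

237.15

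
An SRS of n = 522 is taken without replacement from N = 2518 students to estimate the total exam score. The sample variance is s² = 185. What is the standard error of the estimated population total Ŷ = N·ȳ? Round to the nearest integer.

Var(Ŷ) = N²·Var(ȳ) = N²·(1 − n/N)·s²/n.
f = 522/2518 = 0.20730739; Var(ȳ) = 0.79269261·185/522 = 0.28093512.
Var(Ŷ) = 2518² · 0.28093512 = 1.7812197 × 10^6.
SE(Ŷ) = √(1.7812197 × 10^6) = 1335.

1335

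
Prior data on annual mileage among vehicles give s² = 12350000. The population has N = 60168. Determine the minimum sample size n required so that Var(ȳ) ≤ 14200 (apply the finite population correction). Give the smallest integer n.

Without fpc, n₀ = s²/D = 12350000/14200 = 869.7183.
With fpc, (1 − n/N)·s²/n ≤ D requires n ≥ n₀/(1 + n₀/N) = 869.7183/(1 + 869.7183/60168) = 857.3258.
Rounding up, n = 858.

858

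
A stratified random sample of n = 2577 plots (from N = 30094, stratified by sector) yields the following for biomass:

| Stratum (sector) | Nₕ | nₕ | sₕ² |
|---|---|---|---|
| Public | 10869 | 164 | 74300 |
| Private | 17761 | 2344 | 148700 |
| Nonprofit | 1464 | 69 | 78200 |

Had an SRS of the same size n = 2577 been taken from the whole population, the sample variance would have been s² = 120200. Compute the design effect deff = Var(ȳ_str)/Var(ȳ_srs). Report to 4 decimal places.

Var(ȳ_str) = Σ Wₕ²(1−fₕ)sₕ²/nₕ with Wₕ = Nₕ/30094:
  Public: (10869/30094)²·(1−164/10869)·74300/164 = 58.205147
  Private: (17761/30094)²·(1−2344/17761)·148700/2344 = 19.180539
  Nonprofit: (1464/30094)²·(1−69/1464)·78200/69 = 2.5557191
  → Var(ȳ_str) = 79.941405.
Var(ȳ_srs) = (1 − 2577/30094)·120200/2577 = 42.649232.
deff = 79.941405 / 42.649232 = 1.8744.

1.8744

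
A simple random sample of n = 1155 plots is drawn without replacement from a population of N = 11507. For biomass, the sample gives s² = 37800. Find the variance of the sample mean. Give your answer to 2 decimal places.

29.44

Under SRS without replacement, Var(ȳ) = (1 − f)·s²/n with f = n/N = 1155/11507 = 0.10037369.
Var(ȳ) = (1 − 0.10037369)·37800/1155 = 0.89962631·32.727273 = 29.442316.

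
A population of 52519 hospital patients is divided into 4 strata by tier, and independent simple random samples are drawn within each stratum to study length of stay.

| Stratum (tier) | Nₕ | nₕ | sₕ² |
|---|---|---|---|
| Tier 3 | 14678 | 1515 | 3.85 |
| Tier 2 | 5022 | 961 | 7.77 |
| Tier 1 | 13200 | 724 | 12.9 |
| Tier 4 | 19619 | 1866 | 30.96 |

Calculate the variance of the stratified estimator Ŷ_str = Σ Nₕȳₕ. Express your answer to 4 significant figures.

9.369 × 10^6

Var(Ŷ_str) = Σₕ Nₕ²(1 − fₕ)sₕ²/nₕ.
Tier 3: 14678²·(1 − 1515/14678)·3.85/1515 = 490986.85.
Tier 2: 5022²·(1 − 961/5022)·7.77/961 = 164894.94.
Tier 1: 13200²·(1 − 724/13200)·12.9/724 = 2.9342725 × 10^6.
Tier 4: 19619²·(1 − 1866/19619)·30.96/1866 = 5.7788036 × 10^6.
Sum = 9.3689579 × 10^6.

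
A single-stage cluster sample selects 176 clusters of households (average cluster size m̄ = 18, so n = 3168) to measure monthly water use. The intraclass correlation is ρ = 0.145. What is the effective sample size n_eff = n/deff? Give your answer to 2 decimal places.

deff = 1 + (18 − 1)·0.145 = 1 + 2.465 = 3.465.
n_eff = 3168 / 3.465 = 914.29.

914.29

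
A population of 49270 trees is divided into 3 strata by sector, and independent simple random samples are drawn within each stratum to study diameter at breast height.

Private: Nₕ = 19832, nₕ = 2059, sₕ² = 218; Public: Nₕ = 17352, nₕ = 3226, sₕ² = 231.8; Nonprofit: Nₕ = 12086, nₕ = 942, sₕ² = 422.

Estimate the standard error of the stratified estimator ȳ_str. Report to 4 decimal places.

Var(ȳ_str) = Σₕ Wₕ²(1 − fₕ)sₕ²/nₕ with Wₕ = Nₕ/N, N = 49270.
Private: Wₕ = 0.40251674; term = 0.40251674²·(1 − 0.10382211)·218/2059 = 0.015373129.
Public: Wₕ = 0.35218186; term = 0.35218186²·(1 − 0.18591517)·231.8/3226 = 0.0072552551.
Nonprofit: Wₕ = 0.24530140; term = 0.24530140²·(1 − 0.07794142)·422/942 = 0.024855363.
Sum = 0.047483747.
SE = √(0.047483747) = 0.2179.

0.2179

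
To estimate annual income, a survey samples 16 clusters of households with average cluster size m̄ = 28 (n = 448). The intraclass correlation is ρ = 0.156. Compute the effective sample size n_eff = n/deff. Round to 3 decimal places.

85.955

deff = 1 + (28 − 1)·0.156 = 1 + 4.212 = 5.212.
n_eff = 448 / 5.212 = 85.955.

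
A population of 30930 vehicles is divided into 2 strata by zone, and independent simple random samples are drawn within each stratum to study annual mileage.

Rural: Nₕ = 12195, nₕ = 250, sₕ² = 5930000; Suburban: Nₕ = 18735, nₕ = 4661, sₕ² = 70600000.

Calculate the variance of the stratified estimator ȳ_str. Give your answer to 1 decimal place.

7786.6

Var(ȳ_str) = Σₕ Wₕ²(1 − fₕ)sₕ²/nₕ with Wₕ = Nₕ/N, N = 30930.
Rural: Wₕ = 0.39427740; term = 0.39427740²·(1 − 0.02050021)·5930000/250 = 3611.7926.
Suburban: Wₕ = 0.60572260; term = 0.60572260²·(1 − 0.24878570)·70600000/4661 = 4174.8128.
Sum = 7786.6054.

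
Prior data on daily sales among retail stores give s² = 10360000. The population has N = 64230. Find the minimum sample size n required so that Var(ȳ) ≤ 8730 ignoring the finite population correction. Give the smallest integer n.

1187

Without fpc, n₀ = s²/D = 10360000/8730 = 1186.7125.
Rounding up, n = 1187.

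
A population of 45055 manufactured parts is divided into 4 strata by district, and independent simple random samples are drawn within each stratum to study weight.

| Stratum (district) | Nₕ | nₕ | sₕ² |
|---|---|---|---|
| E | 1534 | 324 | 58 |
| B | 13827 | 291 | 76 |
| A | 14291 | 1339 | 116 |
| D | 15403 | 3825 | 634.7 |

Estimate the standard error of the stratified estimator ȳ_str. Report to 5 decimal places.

0.21615

Var(ȳ_str) = Σₕ Wₕ²(1 − fₕ)sₕ²/nₕ with Wₕ = Nₕ/N, N = 45055.
E: Wₕ = 0.03404728; term = 0.03404728²·(1 − 0.21121252)·58/324 = 1.6368456 × 10^-4.
B: Wₕ = 0.30689158; term = 0.30689158²·(1 − 0.02104578)·76/291 = 0.024079803.
A: Wₕ = 0.31719010; term = 0.31719010²·(1 − 0.09369533)·116/1339 = 0.0078993413.
D: Wₕ = 0.34187105; term = 0.34187105²·(1 − 0.24832825)·634.7/3825 = 0.014577731.
Sum = 0.04672056.
SE = √(0.04672056) = 0.21615.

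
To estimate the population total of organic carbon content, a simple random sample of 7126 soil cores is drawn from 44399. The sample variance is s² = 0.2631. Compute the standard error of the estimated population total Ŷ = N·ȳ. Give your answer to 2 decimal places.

247.18

Var(Ŷ) = N²·Var(ȳ) = N²·(1 − n/N)·s²/n.
f = 7126/44399 = 0.16049911; Var(ȳ) = 0.83950089·0.2631/7126 = 3.0995325 × 10^-5.
Var(Ŷ) = 44399² · (3.0995325 × 10^-5) = 61100.192.
SE(Ŷ) = √(61100.192) = 247.18.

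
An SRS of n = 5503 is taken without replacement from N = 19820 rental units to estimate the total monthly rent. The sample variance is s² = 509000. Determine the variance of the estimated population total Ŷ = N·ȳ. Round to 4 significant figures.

Var(Ŷ) = N²·Var(ȳ) = N²·(1 − n/N)·s²/n.
f = 5503/19820 = 0.27764884; Var(ȳ) = 0.72235116·509000/5503 = 66.813873.
Var(Ŷ) = 19820² · 66.813873 = 2.6246654 × 10^10.

2.625 × 10^10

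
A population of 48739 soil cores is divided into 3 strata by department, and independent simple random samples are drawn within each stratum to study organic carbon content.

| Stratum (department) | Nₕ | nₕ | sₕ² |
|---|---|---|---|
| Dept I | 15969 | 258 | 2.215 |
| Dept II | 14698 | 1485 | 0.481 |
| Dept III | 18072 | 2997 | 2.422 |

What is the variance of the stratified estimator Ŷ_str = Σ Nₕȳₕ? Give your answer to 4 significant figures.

Var(Ŷ_str) = Σₕ Nₕ²(1 − fₕ)sₕ²/nₕ.
Dept I: 15969²·(1 − 258/15969)·2.215/258 = 2.1539498 × 10^6.
Dept II: 14698²·(1 − 1485/14698)·0.481/1485 = 62904.006.
Dept III: 18072²·(1 − 2997/18072)·2.422/2997 = 220166.35.
Sum = 2.4370202 × 10^6.

2.437 × 10^6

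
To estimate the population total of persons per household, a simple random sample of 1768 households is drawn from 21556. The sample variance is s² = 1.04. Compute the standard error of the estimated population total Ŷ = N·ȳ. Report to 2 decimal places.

Var(Ŷ) = N²·Var(ȳ) = N²·(1 − n/N)·s²/n.
f = 1768/21556 = 0.08201893; Var(ȳ) = 0.91798107·1.04/1768 = 5.3998887 × 10^-4.
Var(Ŷ) = 21556² · (5.3998887 × 10^-4) = 250911.84.
SE(Ŷ) = √(250911.84) = 500.91.

500.91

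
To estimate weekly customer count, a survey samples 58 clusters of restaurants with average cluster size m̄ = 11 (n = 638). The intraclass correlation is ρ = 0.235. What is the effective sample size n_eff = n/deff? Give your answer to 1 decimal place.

deff = 1 + (11 − 1)·0.235 = 1 + 2.35 = 3.35.
n_eff = 638 / 3.35 = 190.4.

190.4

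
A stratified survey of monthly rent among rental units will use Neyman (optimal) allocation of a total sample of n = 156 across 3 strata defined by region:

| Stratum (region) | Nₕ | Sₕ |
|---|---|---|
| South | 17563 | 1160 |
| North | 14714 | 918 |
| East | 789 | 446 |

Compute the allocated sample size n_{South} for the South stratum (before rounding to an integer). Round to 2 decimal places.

Neyman allocation: nₕ = n·NₕSₕ / Σⱼ NⱼSⱼ.
Σ NⱼSⱼ = 17563·1160 + 14714·918 + 789·446 = 3.4232426 × 10^7.
n_{South} = 156·17563·1160 / (3.4232426 × 10^7) = 92.84.

92.84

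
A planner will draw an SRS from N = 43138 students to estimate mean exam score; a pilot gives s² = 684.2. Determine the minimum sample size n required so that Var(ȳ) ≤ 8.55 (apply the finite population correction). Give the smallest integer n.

Without fpc, n₀ = s²/D = 684.2/8.55 = 80.0234.
With fpc, (1 − n/N)·s²/n ≤ D requires n ≥ n₀/(1 + n₀/N) = 80.0234/(1 + 80.0234/43138) = 79.8752.
Rounding up, n = 80.

80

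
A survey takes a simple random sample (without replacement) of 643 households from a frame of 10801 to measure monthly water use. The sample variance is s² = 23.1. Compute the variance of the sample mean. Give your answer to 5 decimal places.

Under SRS without replacement, Var(ȳ) = (1 − f)·s²/n with f = n/N = 643/10801 = 0.05953152.
Var(ȳ) = (1 − 0.05953152)·23.1/643 = 0.94046848·0.03592535 = 0.033786659.

0.03379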